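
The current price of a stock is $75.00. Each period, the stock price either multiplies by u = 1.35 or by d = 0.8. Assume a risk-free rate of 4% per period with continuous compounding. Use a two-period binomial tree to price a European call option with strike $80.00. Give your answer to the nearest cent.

$10.49

Risk-neutral probability p = (e^0.04 − 0.8)/(1.35 − 0.8) = 0.2408/0.5500 = 0.4378
Terminal stock prices: S_uu = 136.7, S_ud = 81, S_dd = 48
Terminal payoffs (S − K): max(56.69, 0) = 56.69, max(1, 0) = 1, max(-32, 0) = 0
Node u (S = 101.2): V_u = e^(−0.04)·[0.4378·56.6875 + 0.5622·1.0000] = 24.3868
Node d (S = 60): V_d = e^(−0.04)·[0.4378·1.0000 + 0.5622·0.0000] = 0.4207
Node 0 (S = 75): V_0 = e^(−0.04)·[0.4378·24.3868 + 0.5622·0.4207] = 10.4860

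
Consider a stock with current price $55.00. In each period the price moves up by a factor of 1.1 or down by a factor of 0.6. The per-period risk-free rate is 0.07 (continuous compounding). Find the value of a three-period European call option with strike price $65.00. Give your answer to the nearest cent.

$5.61

Risk-neutral probability p = (e^0.07 − 0.6)/(1.1 − 0.6) = 0.4725/0.5000 = 0.9450
Terminal stock prices: S_uuu = 73.21, S_uud = 39.93, S_udd = 21.78, S_ddd = 11.88
Terminal payoffs (S − K): max(8.205, 0) = 8.205, max(-25.07, 0) = 0, max(-43.22, 0) = 0, max(-53.12, 0) = 0
Node uu (S = 66.55): V_uu = e^(−0.07)·[0.9450·8.2050 + 0.0550·0.0000] = 7.2297
Node ud (S = 36.3): V_ud = e^(−0.07)·[0.9450·0.0000 + 0.0550·0.0000] = 0.0000
Node dd (S = 19.8): V_dd = e^(−0.07)·[0.9450·0.0000 + 0.0550·0.0000] = 0.0000
Node u (S = 60.5): V_u = e^(−0.07)·[0.9450·7.2297 + 0.0550·0.0000] = 6.3702
Node d (S = 33): V_d = e^(−0.07)·[0.9450·0.0000 + 0.0550·0.0000] = 0.0000
Node 0 (S = 55): V_0 = e^(−0.07)·[0.9450·6.3702 + 0.0550·0.0000] = 5.6130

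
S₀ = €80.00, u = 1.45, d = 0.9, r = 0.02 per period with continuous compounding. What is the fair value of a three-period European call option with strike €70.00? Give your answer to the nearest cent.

€19.33

Risk-neutral probability p = (e^0.02 − 0.9)/(1.45 − 0.9) = 0.1202/0.5500 = 0.2185
Terminal stock prices: S_uuu = 243.9, S_uud = 151.4, S_udd = 93.96, S_ddd = 58.32
Terminal payoffs (S − K): max(173.9, 0) = 173.9, max(81.38, 0) = 81.38, max(23.96, 0) = 23.96, max(-11.68, 0) = 0
Node uu (S = 168.2): V_uu = e^(−0.02)·[0.2185·173.8900 + 0.7815·81.3800] = 99.5861
Node ud (S = 104.4): V_ud = e^(−0.02)·[0.2185·81.3800 + 0.7815·23.9600] = 35.7861
Node dd (S = 64.8): V_dd = e^(−0.02)·[0.2185·23.9600 + 0.7815·0.0000] = 5.1327
Node u (S = 116): V_u = e^(−0.02)·[0.2185·99.5861 + 0.7815·35.7861] = 48.7447
Node d (S = 72): V_d = e^(−0.02)·[0.2185·35.7861 + 0.7815·5.1327] = 11.5977
Node 0 (S = 80): V_0 = e^(−0.02)·[0.2185·48.7447 + 0.7815·11.5977] = 19.3257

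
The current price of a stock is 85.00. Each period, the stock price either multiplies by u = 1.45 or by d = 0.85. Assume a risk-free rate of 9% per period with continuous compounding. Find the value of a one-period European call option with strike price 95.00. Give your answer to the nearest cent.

10.51

Risk-neutral probability p = (e^0.09 − 0.85)/(1.45 − 0.85) = 0.2442/0.6000 = 0.4070
Terminal stock prices: S_u = 123.2, S_d = 72.25
Terminal payoffs (S − K): max(28.25, 0) = 28.25, max(-22.75, 0) = 0
Node 0 (S = 85): V_0 = e^(−0.09)·[0.4070·28.2500 + 0.5930·0.0000] = 10.5070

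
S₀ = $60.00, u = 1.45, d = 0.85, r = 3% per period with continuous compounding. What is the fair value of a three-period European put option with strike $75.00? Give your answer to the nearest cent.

$16.82

Risk-neutral probability p = (e^0.03 − 0.85)/(1.45 − 0.85) = 0.1805/0.6000 = 0.3008
Terminal stock prices: S_uuu = 182.9, S_uud = 107.2, S_udd = 62.86, S_ddd = 36.85
Terminal payoffs (K − S): max(-107.9, 0) = 0, max(-32.23, 0) = 0, max(12.14, 0) = 12.14, max(38.15, 0) = 38.15
Node uu (S = 126.2): V_uu = e^(−0.03)·[0.3008·0.0000 + 0.6992·0.0000] = 0.0000
Node ud (S = 73.95): V_ud = e^(−0.03)·[0.3008·0.0000 + 0.6992·12.1425] = 8.2396
Node dd (S = 43.35): V_dd = e^(−0.03)·[0.3008·12.1425 + 0.6992·38.1525] = 29.4334
Node u (S = 87): V_u = e^(−0.03)·[0.3008·0.0000 + 0.6992·8.2396] = 5.5912
Node d (S = 51): V_d = e^(−0.03)·[0.3008·8.2396 + 0.6992·29.4334] = 22.3777
Node 0 (S = 60): V_0 = e^(−0.03)·[0.3008·5.5912 + 0.6992·22.3777] = 16.8169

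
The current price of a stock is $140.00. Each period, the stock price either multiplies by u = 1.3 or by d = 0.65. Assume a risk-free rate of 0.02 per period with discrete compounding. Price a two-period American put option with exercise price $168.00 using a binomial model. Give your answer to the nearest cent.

Risk-neutral probability p = (1 + 0.02 − 0.65)/(1.3 − 0.65) = 0.3700/0.6500 = 0.5692
Terminal stock prices: S_uu = 236.6, S_ud = 118.3, S_dd = 59.15
Terminal payoffs (K − S): max(-68.6, 0) = 0, max(49.7, 0) = 49.7, max(108.8, 0) = 108.8
Node u (S = 182): continuation = 1/1.02·[0.5692·0.0000 + 0.4308·49.7000] = 20.9894; exercise value = 0.0000 ≤ continuation, so V_u = 20.9894
Node d (S = 91): continuation = 1/1.02·[0.5692·49.7000 + 0.4308·108.8500] = 73.7059; exercise value = 77.0000 > continuation, so V_d = 77.0000 (exercise)
Node 0 (S = 140): continuation = 1/1.02·[0.5692·20.9894 + 0.4308·77.0000] = 44.2324; exercise value = 28.0000 ≤ continuation, so V_0 = 44.2324

$44.23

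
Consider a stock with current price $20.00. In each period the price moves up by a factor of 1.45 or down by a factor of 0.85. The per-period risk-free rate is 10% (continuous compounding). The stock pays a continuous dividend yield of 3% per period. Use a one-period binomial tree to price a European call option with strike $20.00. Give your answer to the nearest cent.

$3.02

Per-period risk-free factor R = e^0.1 = 1.1052; dividend-adjusted growth = e^(0.1−0.03) = 1.0725.
Risk-neutral probability p = (1.0725 − 0.85)/(1.45 − 0.85) = 0.2225/0.6000 = 0.3708
Terminal stock prices: S_u = 29, S_d = 17
Terminal payoffs (S − K): max(9, 0) = 9, max(-3, 0) = 0
Node 0 (S = 20): V_0 = e^(−0.1)·[0.3708·9.0000 + 0.6292·0.0000] = 3.0200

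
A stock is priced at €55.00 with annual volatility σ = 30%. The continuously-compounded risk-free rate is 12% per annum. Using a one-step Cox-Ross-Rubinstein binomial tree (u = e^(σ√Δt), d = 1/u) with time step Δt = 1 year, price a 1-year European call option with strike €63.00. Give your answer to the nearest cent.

CRR parameters: u = e^(σ√Δt) = e^(0.3·√1) = 1.3499, d = 1/u = 0.7408
Per-period rate: rΔt = 0.12·1 = 0.12, so R = e^0.12 = 1.1275
Risk-neutral probability p = (e^0.12 − 0.7408)/(1.3499 − 0.7408) = 0.3867/0.6090 = 0.6349
Terminal stock prices: S_u = 74.24, S_d = 40.75
Terminal payoffs (S − K): max(11.24, 0) = 11.24, max(-22.25, 0) = 0
Node 0 (S = 55): V_0 = e^(−0.12)·[0.6349·11.2422 + 0.3651·0.0000] = 6.3305

€6.33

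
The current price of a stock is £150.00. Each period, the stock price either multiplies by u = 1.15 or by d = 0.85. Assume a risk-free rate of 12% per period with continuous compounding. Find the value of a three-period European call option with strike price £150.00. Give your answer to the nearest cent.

£45.64

Risk-neutral probability p = (e^0.12 − 0.85)/(1.15 − 0.85) = 0.2775/0.3000 = 0.9250
Terminal stock prices: S_uuu = 228.1, S_uud = 168.6, S_udd = 124.6, S_ddd = 92.12
Terminal payoffs (S − K): max(78.13, 0) = 78.13, max(18.62, 0) = 18.62, max(-25.37, 0) = 0, max(-57.88, 0) = 0
Node uu (S = 198.4): V_uu = e^(−0.12)·[0.9250·78.1312 + 0.0750·18.6187] = 65.3369
Node ud (S = 146.6): V_ud = e^(−0.12)·[0.9250·18.6187 + 0.0750·0.0000] = 15.2747
Node dd (S = 108.4): V_dd = e^(−0.12)·[0.9250·0.0000 + 0.0750·0.0000] = 0.0000
Node u (S = 172.5): V_u = e^(−0.12)·[0.9250·65.3369 + 0.0750·15.2747] = 54.6181
Node d (S = 127.5): V_d = e^(−0.12)·[0.9250·15.2747 + 0.0750·0.0000] = 12.5312
Node 0 (S = 150): V_0 = e^(−0.12)·[0.9250·54.6181 + 0.0750·12.5312] = 45.6419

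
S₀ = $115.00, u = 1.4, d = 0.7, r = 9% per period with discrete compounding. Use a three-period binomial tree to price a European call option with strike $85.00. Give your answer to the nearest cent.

Risk-neutral probability p = (1 + 0.09 − 0.7)/(1.4 − 0.7) = 0.3900/0.7000 = 0.5571
Terminal stock prices: S_uuu = 315.6, S_uud = 157.8, S_udd = 78.89, S_ddd = 39.44
Terminal payoffs (S − K): max(230.6, 0) = 230.6, max(72.78, 0) = 72.78, max(-6.11, 0) = 0, max(-45.56, 0) = 0
Node uu (S = 225.4): V_uu = 1/1.09·[0.5571·230.5600 + 0.4429·72.7800] = 147.4183
Node ud (S = 112.7): V_ud = 1/1.09·[0.5571·72.7800 + 0.4429·0.0000] = 37.2008
Node dd (S = 56.35): V_dd = 1/1.09·[0.5571·0.0000 + 0.4429·0.0000] = 0.0000
Node u (S = 161): V_u = 1/1.09·[0.5571·147.4183 + 0.4429·37.2008] = 90.4658
Node d (S = 80.5): V_d = 1/1.09·[0.5571·37.2008 + 0.4429·0.0000] = 19.0148
Node 0 (S = 115): V_0 = 1/1.09·[0.5571·90.4658 + 0.4429·19.0148] = 53.9663

$53.97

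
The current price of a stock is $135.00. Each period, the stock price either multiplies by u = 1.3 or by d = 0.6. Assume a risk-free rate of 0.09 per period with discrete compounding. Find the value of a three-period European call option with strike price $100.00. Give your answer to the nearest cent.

Risk-neutral probability p = (1 + 0.09 − 0.6)/(1.3 − 0.6) = 0.4900/0.7000 = 0.7000
Terminal stock prices: S_uuu = 296.6, S_uud = 136.9, S_udd = 63.18, S_ddd = 29.16
Terminal payoffs (S − K): max(196.6, 0) = 196.6, max(36.89, 0) = 36.89, max(-36.82, 0) = 0, max(-70.84, 0) = 0
Node uu (S = 228.2): V_uu = 1/1.09·[0.7000·196.5950 + 0.3000·36.8900] = 136.4069
Node ud (S = 105.3): V_ud = 1/1.09·[0.7000·36.8900 + 0.3000·0.0000] = 23.6908
Node dd (S = 48.6): V_dd = 1/1.09·[0.7000·0.0000 + 0.3000·0.0000] = 0.0000
Node u (S = 175.5): V_u = 1/1.09·[0.7000·136.4069 + 0.3000·23.6908] = 94.1212
Node d (S = 81): V_d = 1/1.09·[0.7000·23.6908 + 0.3000·0.0000] = 15.2143
Node 0 (S = 135): V_0 = 1/1.09·[0.7000·94.1212 + 0.3000·15.2143] = 64.6322

$64.63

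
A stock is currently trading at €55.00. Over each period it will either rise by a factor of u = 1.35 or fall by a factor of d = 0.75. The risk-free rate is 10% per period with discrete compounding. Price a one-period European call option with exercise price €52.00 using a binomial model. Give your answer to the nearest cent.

€11.80

Risk-neutral probability p = (1 + 0.1 − 0.75)/(1.35 − 0.75) = 0.3500/0.6000 = 0.5833
Terminal stock prices: S_u = 74.25, S_d = 41.25
Terminal payoffs (S − K): max(22.25, 0) = 22.25, max(-10.75, 0) = 0
Node 0 (S = 55): V_0 = 1/1.1·[0.5833·22.2500 + 0.4167·0.0000] = 11.7992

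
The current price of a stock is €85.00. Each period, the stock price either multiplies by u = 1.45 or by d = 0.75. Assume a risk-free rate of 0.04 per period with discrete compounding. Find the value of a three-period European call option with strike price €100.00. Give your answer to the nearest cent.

Risk-neutral probability p = (1 + 0.04 − 0.75)/(1.45 − 0.75) = 0.2900/0.7000 = 0.4143
Terminal stock prices: S_uuu = 259.1, S_uud = 134, S_udd = 69.33, S_ddd = 35.86
Terminal payoffs (S − K): max(159.1, 0) = 159.1, max(34.03, 0) = 34.03, max(-30.67, 0) = 0, max(-64.14, 0) = 0
Node uu (S = 178.7): V_uu = 1/1.04·[0.4143·159.1331 + 0.5857·34.0344] = 82.5587
Node ud (S = 92.44): V_ud = 1/1.04·[0.4143·34.0344 + 0.5857·0.0000] = 13.5576
Node dd (S = 47.81): V_dd = 1/1.04·[0.4143·0.0000 + 0.5857·0.0000] = 0.0000
Node u (S = 123.2): V_u = 1/1.04·[0.4143·82.5587 + 0.5857·13.5576] = 40.5229
Node d (S = 63.75): V_d = 1/1.04·[0.4143·13.5576 + 0.5857·0.0000] = 5.4007
Node 0 (S = 85): V_0 = 1/1.04·[0.4143·40.5229 + 0.5857·5.4007] = 19.1840

€19.18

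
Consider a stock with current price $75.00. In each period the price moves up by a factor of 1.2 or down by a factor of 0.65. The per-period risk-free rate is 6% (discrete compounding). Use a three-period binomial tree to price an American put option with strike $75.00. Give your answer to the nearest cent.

$9.66

Risk-neutral probability p = (1 + 0.06 − 0.65)/(1.2 − 0.65) = 0.4100/0.5500 = 0.7455
Terminal stock prices: S_uuu = 129.6, S_uud = 70.2, S_udd = 38.03, S_ddd = 20.6
Terminal payoffs (K − S): max(-54.6, 0) = 0, max(4.8, 0) = 4.8, max(36.97, 0) = 36.97, max(54.4, 0) = 54.4
Node uu (S = 108): continuation = 1/1.06·[0.7455·0.0000 + 0.2545·4.8000] = 1.1527; exercise value = 0.0000 ≤ continuation, so V_uu = 1.1527
Node ud (S = 58.5): continuation = 1/1.06·[0.7455·4.8000 + 0.2545·36.9750] = 12.2547; exercise value = 16.5000 > continuation, so V_ud = 16.5000 (exercise)
Node dd (S = 31.69): continuation = 1/1.06·[0.7455·36.9750 + 0.2545·54.4031] = 39.0672; exercise value = 43.3125 > continuation, so V_dd = 43.3125 (exercise)
Node u (S = 90): continuation = 1/1.06·[0.7455·1.1527 + 0.2545·16.5000] = 4.7729; exercise value = 0.0000 ≤ continuation, so V_u = 4.7729
Node d (S = 48.75): continuation = 1/1.06·[0.7455·16.5000 + 0.2545·43.3125] = 22.0047; exercise value = 26.2500 > continuation, so V_d = 26.2500 (exercise)
Node 0 (S = 75): continuation = 1/1.06·[0.7455·4.7729 + 0.2545·26.2500] = 9.6602; exercise value = 0.0000 ≤ continuation, so V_0 = 9.6602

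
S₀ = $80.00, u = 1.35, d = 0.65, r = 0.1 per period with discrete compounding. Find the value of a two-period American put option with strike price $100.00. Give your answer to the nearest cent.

Risk-neutral probability p = (1 + 0.1 − 0.65)/(1.35 − 0.65) = 0.4500/0.7000 = 0.6429
Terminal stock prices: S_uu = 145.8, S_ud = 70.2, S_dd = 33.8
Terminal payoffs (K − S): max(-45.8, 0) = 0, max(29.8, 0) = 29.8, max(66.2, 0) = 66.2
Node u (S = 108): continuation = 1/1.1·[0.6429·0.0000 + 0.3571·29.8000] = 9.6753; exercise value = 0.0000 ≤ continuation, so V_u = 9.6753
Node d (S = 52): continuation = 1/1.1·[0.6429·29.8000 + 0.3571·66.2000] = 38.9091; exercise value = 48.0000 > continuation, so V_d = 48.0000 (exercise)
Node 0 (S = 80): continuation = 1/1.1·[0.6429·9.6753 + 0.3571·48.0000] = 21.2388; exercise value = 20.0000 ≤ continuation, so V_0 = 21.2388

$21.24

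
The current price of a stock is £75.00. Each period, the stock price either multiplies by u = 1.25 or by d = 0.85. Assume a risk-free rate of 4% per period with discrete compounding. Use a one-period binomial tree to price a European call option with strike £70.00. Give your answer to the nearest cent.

£10.85

Risk-neutral probability p = (1 + 0.04 − 0.85)/(1.25 − 0.85) = 0.1900/0.4000 = 0.4750
Terminal stock prices: S_u = 93.75, S_d = 63.75
Terminal payoffs (S − K): max(23.75, 0) = 23.75, max(-6.25, 0) = 0
Node 0 (S = 75): V_0 = 1/1.04·[0.4750·23.7500 + 0.5250·0.0000] = 10.8474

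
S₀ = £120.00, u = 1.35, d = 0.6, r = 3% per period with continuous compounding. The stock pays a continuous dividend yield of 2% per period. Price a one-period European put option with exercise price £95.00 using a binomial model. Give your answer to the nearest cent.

Per-period risk-free factor R = e^0.03 = 1.0305; dividend-adjusted growth = e^(0.03−0.02) = 1.0101.
Risk-neutral probability p = (1.0101 − 0.6)/(1.35 − 0.6) = 0.4101/0.7500 = 0.5467
Terminal stock prices: S_u = 162, S_d = 72
Terminal payoffs (K − S): max(-67, 0) = 0, max(23, 0) = 23
Node 0 (S = 120): V_0 = e^(−0.03)·[0.5467·0.0000 + 0.4533·23.0000] = 10.1170

£10.12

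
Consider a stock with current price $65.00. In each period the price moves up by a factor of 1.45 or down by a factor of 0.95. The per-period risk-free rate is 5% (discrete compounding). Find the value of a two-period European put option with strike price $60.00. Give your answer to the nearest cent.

Risk-neutral probability p = (1 + 0.05 − 0.95)/(1.45 − 0.95) = 0.1000/0.5000 = 0.2000
Terminal stock prices: S_uu = 136.7, S_ud = 89.54, S_dd = 58.66
Terminal payoffs (K − S): max(-76.66, 0) = 0, max(-29.54, 0) = 0, max(1.337, 0) = 1.337
Node u (S = 94.25): V_u = 1/1.05·[0.2000·0.0000 + 0.8000·0.0000] = 0.0000
Node d (S = 61.75): V_d = 1/1.05·[0.2000·0.0000 + 0.8000·1.3375] = 1.0190
Node 0 (S = 65): V_0 = 1/1.05·[0.2000·0.0000 + 0.8000·1.0190] = 0.7764

$0.78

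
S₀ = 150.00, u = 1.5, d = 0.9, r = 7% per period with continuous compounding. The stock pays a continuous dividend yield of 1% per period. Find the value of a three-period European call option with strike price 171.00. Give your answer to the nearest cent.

Per-period risk-free factor R = e^0.07 = 1.0725; dividend-adjusted growth = e^(0.07−0.01) = 1.0618.
Risk-neutral probability p = (1.0618 − 0.9)/(1.5 − 0.9) = 0.1618/0.6000 = 0.2697
Terminal stock prices: S_uuu = 506.2, S_uud = 303.8, S_udd = 182.2, S_ddd = 109.4
Terminal payoffs (S − K): max(335.2, 0) = 335.2, max(132.8, 0) = 132.8, max(11.25, 0) = 11.25, max(-61.65, 0) = 0
Node uu (S = 337.5): V_uu = e^(−0.07)·[0.2697·335.2500 + 0.7303·132.7500] = 174.7025
Node ud (S = 202.5): V_ud = e^(−0.07)·[0.2697·132.7500 + 0.7303·11.2500] = 41.0457
Node dd (S = 121.5): V_dd = e^(−0.07)·[0.2697·11.2500 + 0.7303·0.0000] = 2.8293
Node u (S = 225): V_u = e^(−0.07)·[0.2697·174.7025 + 0.7303·41.0457] = 71.8844
Node d (S = 135): V_d = e^(−0.07)·[0.2697·41.0457 + 0.7303·2.8293] = 12.2492
Node 0 (S = 150): V_0 = e^(−0.07)·[0.2697·71.8844 + 0.7303·12.2492] = 26.4189

26.42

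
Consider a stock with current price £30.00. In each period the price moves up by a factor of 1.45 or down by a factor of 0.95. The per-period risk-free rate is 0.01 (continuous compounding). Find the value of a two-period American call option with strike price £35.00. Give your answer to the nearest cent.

£1.71

Risk-neutral probability p = (e^0.01 − 0.95)/(1.45 − 0.95) = 0.0601/0.5000 = 0.1201
Terminal stock prices: S_uu = 63.08, S_ud = 41.32, S_dd = 27.07
Terminal payoffs (S − K): max(28.08, 0) = 28.08, max(6.325, 0) = 6.325, max(-7.925, 0) = 0
Node u (S = 43.5): continuation = e^(−0.01)·[0.1201·28.0750 + 0.8799·6.3250] = 8.8483; exercise value = 8.5000 ≤ continuation, so V_u = 8.8483
Node d (S = 28.5): continuation = e^(−0.01)·[0.1201·6.3250 + 0.8799·0.0000] = 0.7521; exercise value = 0.0000 ≤ continuation, so V_d = 0.7521
Node 0 (S = 30): continuation = e^(−0.01)·[0.1201·8.8483 + 0.8799·0.7521] = 1.7073; exercise value = 0.0000 ≤ continuation, so V_0 = 1.7073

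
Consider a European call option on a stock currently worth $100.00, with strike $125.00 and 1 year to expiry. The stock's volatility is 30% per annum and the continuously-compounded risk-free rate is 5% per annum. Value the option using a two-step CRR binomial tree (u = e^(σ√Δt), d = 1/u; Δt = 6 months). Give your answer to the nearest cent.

CRR parameters: u = e^(σ√Δt) = e^(0.3·√0.5) = 1.2363, d = 1/u = 0.8089
Per-period rate: rΔt = 0.05·0.5 = 0.025, so R = e^0.025 = 1.0253
Risk-neutral probability p = (e^0.025 − 0.8089)/(1.2363 − 0.8089) = 0.2165/0.4275 = 0.5064
Terminal stock prices: S_uu = 152.8, S_ud = 100, S_dd = 65.43
Terminal payoffs (S − K): max(27.85, 0) = 27.85, max(-25, 0) = 0, max(-59.57, 0) = 0
Node u (S = 123.6): V_u = e^(−0.025)·[0.5064·27.8465 + 0.4936·0.0000] = 13.7530
Node d (S = 80.89): V_d = e^(−0.025)·[0.5064·0.0000 + 0.4936·0.0000] = 0.0000
Node 0 (S = 100): V_0 = e^(−0.025)·[0.5064·13.7530 + 0.4936·0.0000] = 6.7924

$6.79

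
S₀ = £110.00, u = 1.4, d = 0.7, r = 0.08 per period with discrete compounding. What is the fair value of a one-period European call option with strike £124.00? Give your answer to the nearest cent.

£15.08

Risk-neutral probability p = (1 + 0.08 − 0.7)/(1.4 − 0.7) = 0.3800/0.7000 = 0.5429
Terminal stock prices: S_u = 154, S_d = 77
Terminal payoffs (S − K): max(30, 0) = 30, max(-47, 0) = 0
Node 0 (S = 110): V_0 = 1/1.08·[0.5429·30.0000 + 0.4571·0.0000] = 15.0794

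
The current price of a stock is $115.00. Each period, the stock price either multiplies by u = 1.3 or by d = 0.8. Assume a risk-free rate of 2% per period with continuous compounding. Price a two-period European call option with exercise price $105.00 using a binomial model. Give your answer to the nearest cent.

Risk-neutral probability p = (e^0.02 − 0.8)/(1.3 − 0.8) = 0.2202/0.5000 = 0.4404
Terminal stock prices: S_uu = 194.4, S_ud = 119.6, S_dd = 73.6
Terminal payoffs (S − K): max(89.35, 0) = 89.35, max(14.6, 0) = 14.6, max(-31.4, 0) = 0
Node u (S = 149.5): V_u = e^(−0.02)·[0.4404·89.3500 + 0.5596·14.6000] = 46.5791
Node d (S = 92): V_d = e^(−0.02)·[0.4404·14.6000 + 0.5596·0.0000] = 6.3026
Node 0 (S = 115): V_0 = e^(−0.02)·[0.4404·46.5791 + 0.5596·6.3026] = 23.5644

$23.56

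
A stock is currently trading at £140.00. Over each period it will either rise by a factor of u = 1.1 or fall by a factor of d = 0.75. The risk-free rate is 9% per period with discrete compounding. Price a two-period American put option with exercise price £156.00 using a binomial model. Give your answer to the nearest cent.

Risk-neutral probability p = (1 + 0.09 − 0.75)/(1.1 − 0.75) = 0.3400/0.3500 = 0.9714
Terminal stock prices: S_uu = 169.4, S_ud = 115.5, S_dd = 78.75
Terminal payoffs (K − S): max(-13.4, 0) = 0, max(40.5, 0) = 40.5, max(77.25, 0) = 77.25
Node u (S = 154): continuation = 1/1.09·[0.9714·0.0000 + 0.0286·40.5000] = 1.0616; exercise value = 2.0000 > continuation, so V_u = 2.0000 (exercise)
Node d (S = 105): continuation = 1/1.09·[0.9714·40.5000 + 0.0286·77.2500] = 38.1193; exercise value = 51.0000 > continuation, so V_d = 51.0000 (exercise)
Node 0 (S = 140): continuation = 1/1.09·[0.9714·2.0000 + 0.0286·51.0000] = 3.1193; exercise value = 16.0000 > continuation, so V_0 = 16.0000 (exercise)

£16.00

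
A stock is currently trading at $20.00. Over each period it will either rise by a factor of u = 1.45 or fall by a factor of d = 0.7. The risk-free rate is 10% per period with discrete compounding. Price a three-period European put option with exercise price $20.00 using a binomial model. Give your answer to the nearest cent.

Risk-neutral probability p = (1 + 0.1 − 0.7)/(1.45 − 0.7) = 0.4000/0.7500 = 0.5333
Terminal stock prices: S_uuu = 60.97, S_uud = 29.43, S_udd = 14.21, S_ddd = 6.86
Terminal payoffs (K − S): max(-40.97, 0) = 0, max(-9.435, 0) = 0, max(5.79, 0) = 5.79, max(13.14, 0) = 13.14
Node uu (S = 42.05): V_uu = 1/1.1·[0.5333·0.0000 + 0.4667·0.0000] = 0.0000
Node ud (S = 20.3): V_ud = 1/1.1·[0.5333·0.0000 + 0.4667·5.7900] = 2.4564
Node dd (S = 9.8): V_dd = 1/1.1·[0.5333·5.7900 + 0.4667·13.1400] = 8.3818
Node u (S = 29): V_u = 1/1.1·[0.5333·0.0000 + 0.4667·2.4564] = 1.0421
Node d (S = 14): V_d = 1/1.1·[0.5333·2.4564 + 0.4667·8.3818] = 4.7469
Node 0 (S = 20): V_0 = 1/1.1·[0.5333·1.0421 + 0.4667·4.7469] = 2.5191

$2.52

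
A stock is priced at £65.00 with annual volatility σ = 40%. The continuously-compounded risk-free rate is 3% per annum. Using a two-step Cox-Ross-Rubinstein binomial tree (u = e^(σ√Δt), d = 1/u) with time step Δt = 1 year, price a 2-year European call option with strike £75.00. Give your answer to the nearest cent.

£12.61

CRR parameters: u = e^(σ√Δt) = e^(0.4·√1) = 1.4918, d = 1/u = 0.6703
Per-period rate: rΔt = 0.03·1 = 0.03, so R = e^0.03 = 1.0305
Risk-neutral probability p = (e^0.03 − 0.6703)/(1.4918 − 0.6703) = 0.3601/0.8215 = 0.4384
Terminal stock prices: S_uu = 144.7, S_ud = 65, S_dd = 29.21
Terminal payoffs (S − K): max(69.66, 0) = 69.66, max(-10, 0) = 0, max(-45.79, 0) = 0
Node u (S = 96.97): V_u = e^(−0.03)·[0.4384·69.6602 + 0.5616·0.0000] = 29.6354
Node d (S = 43.57): V_d = e^(−0.03)·[0.4384·0.0000 + 0.5616·0.0000] = 0.0000
Node 0 (S = 65): V_0 = e^(−0.03)·[0.4384·29.6354 + 0.5616·0.0000] = 12.6077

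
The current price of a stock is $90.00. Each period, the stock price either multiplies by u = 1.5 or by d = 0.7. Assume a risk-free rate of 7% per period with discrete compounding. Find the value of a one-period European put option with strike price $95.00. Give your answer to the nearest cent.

$16.07

Risk-neutral probability p = (1 + 0.07 − 0.7)/(1.5 − 0.7) = 0.3700/0.8000 = 0.4625
Terminal stock prices: S_u = 135, S_d = 63
Terminal payoffs (K − S): max(-40, 0) = 0, max(32, 0) = 32
Node 0 (S = 90): V_0 = 1/1.07·[0.4625·0.0000 + 0.5375·32.0000] = 16.0748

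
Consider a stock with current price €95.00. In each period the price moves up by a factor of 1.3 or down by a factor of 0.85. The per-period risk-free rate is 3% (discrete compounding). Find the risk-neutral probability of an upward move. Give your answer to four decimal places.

p = 0.4000

Risk-neutral probability p = (1 + 0.03 − 0.85)/(1.3 − 0.85) = 0.1800/0.4500 = 0.4000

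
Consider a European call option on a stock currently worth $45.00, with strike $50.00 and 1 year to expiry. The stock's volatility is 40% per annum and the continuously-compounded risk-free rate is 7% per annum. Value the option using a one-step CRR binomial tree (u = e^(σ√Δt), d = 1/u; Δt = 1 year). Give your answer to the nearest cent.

$7.82

CRR parameters: u = e^(σ√Δt) = e^(0.4·√1) = 1.4918, d = 1/u = 0.6703
Per-period rate: rΔt = 0.07·1 = 0.07, so R = e^0.07 = 1.0725
Risk-neutral probability p = (e^0.07 − 0.6703)/(1.4918 − 0.6703) = 0.4022/0.8215 = 0.4896
Terminal stock prices: S_u = 67.13, S_d = 30.16
Terminal payoffs (S − K): max(17.13, 0) = 17.13, max(-19.84, 0) = 0
Node 0 (S = 45): V_0 = e^(−0.07)·[0.4896·17.1321 + 0.5104·0.0000] = 7.8204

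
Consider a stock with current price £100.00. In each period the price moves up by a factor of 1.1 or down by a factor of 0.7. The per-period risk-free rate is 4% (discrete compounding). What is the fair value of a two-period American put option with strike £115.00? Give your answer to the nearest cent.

£15.00

Risk-neutral probability p = (1 + 0.04 − 0.7)/(1.1 − 0.7) = 0.3400/0.4000 = 0.8500
Terminal stock prices: S_uu = 121, S_ud = 77, S_dd = 49
Terminal payoffs (K − S): max(-6, 0) = 0, max(38, 0) = 38, max(66, 0) = 66
Node u (S = 110): continuation = 1/1.04·[0.8500·0.0000 + 0.1500·38.0000] = 5.4808; exercise value = 5.0000 ≤ continuation, so V_u = 5.4808
Node d (S = 70): continuation = 1/1.04·[0.8500·38.0000 + 0.1500·66.0000] = 40.5769; exercise value = 45.0000 > continuation, so V_d = 45.0000 (exercise)
Node 0 (S = 100): continuation = 1/1.04·[0.8500·5.4808 + 0.1500·45.0000] = 10.9699; exercise value = 15.0000 > continuation, so V_0 = 15.0000 (exercise)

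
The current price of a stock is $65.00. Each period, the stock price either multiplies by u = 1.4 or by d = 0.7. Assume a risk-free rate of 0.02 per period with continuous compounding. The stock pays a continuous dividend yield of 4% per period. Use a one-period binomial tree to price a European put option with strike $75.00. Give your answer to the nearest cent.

$17.34

Per-period risk-free factor R = e^0.02 = 1.0202; dividend-adjusted growth = e^(0.02−0.04) = 0.9802.
Risk-neutral probability p = (0.9802 − 0.7)/(1.4 − 0.7) = 0.2802/0.7000 = 0.4003
Terminal stock prices: S_u = 91, S_d = 45.5
Terminal payoffs (K − S): max(-16, 0) = 0, max(29.5, 0) = 29.5
Node 0 (S = 65): V_0 = e^(−0.02)·[0.4003·0.0000 + 0.5997·29.5000] = 17.3413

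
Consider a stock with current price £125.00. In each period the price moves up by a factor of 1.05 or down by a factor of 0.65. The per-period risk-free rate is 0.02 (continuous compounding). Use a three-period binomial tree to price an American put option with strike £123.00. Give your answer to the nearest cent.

Risk-neutral probability p = (e^0.02 − 0.65)/(1.05 − 0.65) = 0.3702/0.4000 = 0.9255
Terminal stock prices: S_uuu = 144.7, S_uud = 89.58, S_udd = 55.45, S_ddd = 34.33
Terminal payoffs (K − S): max(-21.7, 0) = 0, max(33.42, 0) = 33.42, max(67.55, 0) = 67.55, max(88.67, 0) = 88.67
Node uu (S = 137.8): continuation = e^(−0.02)·[0.9255·0.0000 + 0.0745·33.4219] = 2.4405; exercise value = 0.0000 ≤ continuation, so V_uu = 2.4405
Node ud (S = 85.31): continuation = e^(−0.02)·[0.9255·33.4219 + 0.0745·67.5469] = 35.2519; exercise value = 37.6875 > continuation, so V_ud = 37.6875 (exercise)
Node dd (S = 52.81): continuation = e^(−0.02)·[0.9255·67.5469 + 0.0745·88.6719] = 67.7519; exercise value = 70.1875 > continuation, so V_dd = 70.1875 (exercise)
Node u (S = 131.2): continuation = e^(−0.02)·[0.9255·2.4405 + 0.0745·37.6875] = 4.9660; exercise value = 0.0000 ≤ continuation, so V_u = 4.9660
Node d (S = 81.25): continuation = e^(−0.02)·[0.9255·37.6875 + 0.0745·70.1875] = 39.3144; exercise value = 41.7500 > continuation, so V_d = 41.7500 (exercise)
Node 0 (S = 125): continuation = e^(−0.02)·[0.9255·4.9660 + 0.0745·41.7500] = 7.5537; exercise value = 0.0000 ≤ continuation, so V_0 = 7.5537

£7.55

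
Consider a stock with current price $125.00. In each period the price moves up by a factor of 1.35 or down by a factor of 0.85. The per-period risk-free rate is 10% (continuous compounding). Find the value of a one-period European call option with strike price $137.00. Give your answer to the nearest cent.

Risk-neutral probability p = (e^0.1 − 0.85)/(1.35 − 0.85) = 0.2552/0.5000 = 0.5103
Terminal stock prices: S_u = 168.8, S_d = 106.2
Terminal payoffs (S − K): max(31.75, 0) = 31.75, max(-30.75, 0) = 0
Node 0 (S = 125): V_0 = e^(−0.1)·[0.5103·31.7500 + 0.4897·0.0000] = 14.6614

$14.66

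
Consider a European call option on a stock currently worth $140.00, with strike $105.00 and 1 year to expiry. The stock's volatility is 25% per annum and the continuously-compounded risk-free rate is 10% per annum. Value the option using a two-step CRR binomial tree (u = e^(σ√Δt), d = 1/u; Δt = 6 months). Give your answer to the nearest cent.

CRR parameters: u = e^(σ√Δt) = e^(0.25·√0.5) = 1.1934, d = 1/u = 0.8380
Per-period rate: rΔt = 0.1·0.5 = 0.05, so R = e^0.05 = 1.0513
Risk-neutral probability p = (e^0.05 − 0.8380)/(1.1934 − 0.8380) = 0.2133/0.3554 = 0.6002
Terminal stock prices: S_uu = 199.4, S_ud = 140, S_dd = 98.31
Terminal payoffs (S − K): max(94.38, 0) = 94.38, max(35, 0) = 35, max(-6.694, 0) = 0
Node u (S = 167.1): V_u = e^(−0.05)·[0.6002·94.3767 + 0.3998·35.0000] = 67.1920
Node d (S = 117.3): V_d = e^(−0.05)·[0.6002·35.0000 + 0.3998·0.0000] = 19.9820
Node 0 (S = 140): V_0 = e^(−0.05)·[0.6002·67.1920 + 0.3998·19.9820] = 45.9602

$45.96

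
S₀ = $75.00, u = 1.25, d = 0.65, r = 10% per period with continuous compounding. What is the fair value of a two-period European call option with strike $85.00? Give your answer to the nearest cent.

$15.17

Risk-neutral probability p = (e^0.1 − 0.65)/(1.25 − 0.65) = 0.4552/0.6000 = 0.7586
Terminal stock prices: S_uu = 117.2, S_ud = 60.94, S_dd = 31.69
Terminal payoffs (S − K): max(32.19, 0) = 32.19, max(-24.06, 0) = 0, max(-53.31, 0) = 0
Node u (S = 93.75): V_u = e^(−0.1)·[0.7586·32.1875 + 0.2414·0.0000] = 22.0943
Node d (S = 48.75): V_d = e^(−0.1)·[0.7586·0.0000 + 0.2414·0.0000] = 0.0000
Node 0 (S = 75): V_0 = e^(−0.1)·[0.7586·22.0943 + 0.2414·0.0000] = 15.1661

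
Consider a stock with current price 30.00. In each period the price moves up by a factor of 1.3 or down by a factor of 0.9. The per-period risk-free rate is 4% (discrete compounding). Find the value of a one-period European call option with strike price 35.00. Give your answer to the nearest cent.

1.35

Risk-neutral probability p = (1 + 0.04 − 0.9)/(1.3 − 0.9) = 0.1400/0.4000 = 0.3500
Terminal stock prices: S_u = 39, S_d = 27
Terminal payoffs (S − K): max(4, 0) = 4, max(-8, 0) = 0
Node 0 (S = 30): V_0 = 1/1.04·[0.3500·4.0000 + 0.6500·0.0000] = 1.3462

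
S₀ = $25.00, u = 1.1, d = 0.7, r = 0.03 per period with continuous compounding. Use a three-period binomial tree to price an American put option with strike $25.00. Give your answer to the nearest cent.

$2.46

Risk-neutral probability p = (e^0.03 − 0.7)/(1.1 − 0.7) = 0.3305/0.4000 = 0.8261
Terminal stock prices: S_uuu = 33.28, S_uud = 21.18, S_udd = 13.47, S_ddd = 8.575
Terminal payoffs (K − S): max(-8.275, 0) = 0, max(3.825, 0) = 3.825, max(11.53, 0) = 11.53, max(16.43, 0) = 16.43
Node uu (S = 30.25): continuation = e^(−0.03)·[0.8261·0.0000 + 0.1739·3.8250] = 0.6454; exercise value = 0.0000 ≤ continuation, so V_uu = 0.6454
Node ud (S = 19.25): continuation = e^(−0.03)·[0.8261·3.8250 + 0.1739·11.5250] = 5.0111; exercise value = 5.7500 > continuation, so V_ud = 5.7500 (exercise)
Node dd (S = 12.25): continuation = e^(−0.03)·[0.8261·11.5250 + 0.1739·16.4250] = 12.0111; exercise value = 12.7500 > continuation, so V_dd = 12.7500 (exercise)
Node u (S = 27.5): continuation = e^(−0.03)·[0.8261·0.6454 + 0.1739·5.7500] = 1.4876; exercise value = 0.0000 ≤ continuation, so V_u = 1.4876
Node d (S = 17.5): continuation = e^(−0.03)·[0.8261·5.7500 + 0.1739·12.7500] = 6.7611; exercise value = 7.5000 > continuation, so V_d = 7.5000 (exercise)
Node 0 (S = 25): continuation = e^(−0.03)·[0.8261·1.4876 + 0.1739·7.5000] = 2.4581; exercise value = 0.0000 ≤ continuation, so V_0 = 2.4581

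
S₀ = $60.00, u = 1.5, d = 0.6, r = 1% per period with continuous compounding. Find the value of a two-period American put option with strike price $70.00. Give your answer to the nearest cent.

Risk-neutral probability p = (e^0.01 − 0.6)/(1.5 − 0.6) = 0.4101/0.9000 = 0.4556
Terminal stock prices: S_uu = 135, S_ud = 54, S_dd = 21.6
Terminal payoffs (K − S): max(-65, 0) = 0, max(16, 0) = 16, max(48.4, 0) = 48.4
Node u (S = 90): continuation = e^(−0.01)·[0.4556·0.0000 + 0.5444·16.0000] = 8.6236; exercise value = 0.0000 ≤ continuation, so V_u = 8.6236
Node d (S = 36): continuation = e^(−0.01)·[0.4556·16.0000 + 0.5444·48.4000] = 33.3035; exercise value = 34.0000 > continuation, so V_d = 34.0000 (exercise)
Node 0 (S = 60): continuation = e^(−0.01)·[0.4556·8.6236 + 0.5444·34.0000] = 22.2149; exercise value = 10.0000 ≤ continuation, so V_0 = 22.2149

$22.21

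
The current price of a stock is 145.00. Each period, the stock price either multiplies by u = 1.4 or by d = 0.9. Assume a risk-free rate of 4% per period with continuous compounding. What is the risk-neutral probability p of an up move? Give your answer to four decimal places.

Risk-neutral probability p = (e^0.04 − 0.9)/(1.4 − 0.9) = 0.1408/0.5000 = 0.2816

p = 0.2816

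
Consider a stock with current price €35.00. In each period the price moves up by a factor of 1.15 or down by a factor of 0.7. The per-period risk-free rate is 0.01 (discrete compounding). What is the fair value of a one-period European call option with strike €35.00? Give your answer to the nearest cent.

€3.58

Risk-neutral probability p = (1 + 0.01 − 0.7)/(1.15 − 0.7) = 0.3100/0.4500 = 0.6889
Terminal stock prices: S_u = 40.25, S_d = 24.5
Terminal payoffs (S − K): max(5.25, 0) = 5.25, max(-10.5, 0) = 0
Node 0 (S = 35): V_0 = 1/1.01·[0.6889·5.2500 + 0.3111·0.0000] = 3.5809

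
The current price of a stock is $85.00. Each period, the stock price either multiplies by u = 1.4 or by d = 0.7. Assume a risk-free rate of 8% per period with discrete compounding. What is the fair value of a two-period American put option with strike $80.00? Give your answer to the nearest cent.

Risk-neutral probability p = (1 + 0.08 − 0.7)/(1.4 − 0.7) = 0.3800/0.7000 = 0.5429
Terminal stock prices: S_uu = 166.6, S_ud = 83.3, S_dd = 41.65
Terminal payoffs (K − S): max(-86.6, 0) = 0, max(-3.3, 0) = 0, max(38.35, 0) = 38.35
Node u (S = 119): continuation = 1/1.08·[0.5429·0.0000 + 0.4571·0.0000] = 0.0000; exercise value = 0.0000 ≤ continuation, so V_u = 0.0000
Node d (S = 59.5): continuation = 1/1.08·[0.5429·0.0000 + 0.4571·38.3500] = 16.2328; exercise value = 20.5000 > continuation, so V_d = 20.5000 (exercise)
Node 0 (S = 85): continuation = 1/1.08·[0.5429·0.0000 + 0.4571·20.5000] = 8.6772; exercise value = 0.0000 ≤ continuation, so V_0 = 8.6772

$8.68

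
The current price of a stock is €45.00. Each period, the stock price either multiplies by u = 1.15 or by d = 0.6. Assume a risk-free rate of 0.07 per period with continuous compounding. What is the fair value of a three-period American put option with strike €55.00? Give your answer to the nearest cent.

€10.00

Risk-neutral probability p = (e^0.07 − 0.6)/(1.15 − 0.6) = 0.4725/0.5500 = 0.8591
Terminal stock prices: S_uuu = 68.44, S_uud = 35.71, S_udd = 18.63, S_ddd = 9.72
Terminal payoffs (K − S): max(-13.44, 0) = 0, max(19.29, 0) = 19.29, max(36.37, 0) = 36.37, max(45.28, 0) = 45.28
Node uu (S = 59.51): continuation = e^(−0.07)·[0.8591·0.0000 + 0.1409·19.2925] = 2.5344; exercise value = 0.0000 ≤ continuation, so V_uu = 2.5344
Node ud (S = 31.05): continuation = e^(−0.07)·[0.8591·19.2925 + 0.1409·36.3700] = 20.2317; exercise value = 23.9500 > continuation, so V_ud = 23.9500 (exercise)
Node dd (S = 16.2): continuation = e^(−0.07)·[0.8591·36.3700 + 0.1409·45.2800] = 35.0817; exercise value = 38.8000 > continuation, so V_dd = 38.8000 (exercise)
Node u (S = 51.75): continuation = e^(−0.07)·[0.8591·2.5344 + 0.1409·23.9500] = 5.1764; exercise value = 3.2500 ≤ continuation, so V_u = 5.1764
Node d (S = 27): continuation = e^(−0.07)·[0.8591·23.9500 + 0.1409·38.8000] = 24.2817; exercise value = 28.0000 > continuation, so V_d = 28.0000 (exercise)
Node 0 (S = 45): continuation = e^(−0.07)·[0.8591·5.1764 + 0.1409·28.0000] = 7.8248; exercise value = 10.0000 > continuation, so V_0 = 10.0000 (exercise)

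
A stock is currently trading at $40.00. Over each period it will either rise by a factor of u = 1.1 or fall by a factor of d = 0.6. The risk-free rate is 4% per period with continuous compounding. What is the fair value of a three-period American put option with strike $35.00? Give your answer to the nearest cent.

$2.57

Risk-neutral probability p = (e^0.04 − 0.6)/(1.1 − 0.6) = 0.4408/0.5000 = 0.8816
Terminal stock prices: S_uuu = 53.24, S_uud = 29.04, S_udd = 15.84, S_ddd = 8.64
Terminal payoffs (K − S): max(-18.24, 0) = 0, max(5.96, 0) = 5.96, max(19.16, 0) = 19.16, max(26.36, 0) = 26.36
Node uu (S = 48.4): continuation = e^(−0.04)·[0.8816·0.0000 + 0.1184·5.9600] = 0.6779; exercise value = 0.0000 ≤ continuation, so V_uu = 0.6779
Node ud (S = 26.4): continuation = e^(−0.04)·[0.8816·5.9600 + 0.1184·19.1600] = 7.2276; exercise value = 8.6000 > continuation, so V_ud = 8.6000 (exercise)
Node dd (S = 14.4): continuation = e^(−0.04)·[0.8816·19.1600 + 0.1184·26.3600] = 19.2276; exercise value = 20.6000 > continuation, so V_dd = 20.6000 (exercise)
Node u (S = 44): continuation = e^(−0.04)·[0.8816·0.6779 + 0.1184·8.6000] = 1.5523; exercise value = 0.0000 ≤ continuation, so V_u = 1.5523
Node d (S = 24): continuation = e^(−0.04)·[0.8816·8.6000 + 0.1184·20.6000] = 9.6276; exercise value = 11.0000 > continuation, so V_d = 11.0000 (exercise)
Node 0 (S = 40): continuation = e^(−0.04)·[0.8816·1.5523 + 0.1184·11.0000] = 2.5660; exercise value = 0.0000 ≤ continuation, so V_0 = 2.5660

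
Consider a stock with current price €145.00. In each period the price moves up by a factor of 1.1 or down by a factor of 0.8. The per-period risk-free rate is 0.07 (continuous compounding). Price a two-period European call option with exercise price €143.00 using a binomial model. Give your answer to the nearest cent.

€23.28

Risk-neutral probability p = (e^0.07 − 0.8)/(1.1 − 0.8) = 0.2725/0.3000 = 0.9084
Terminal stock prices: S_uu = 175.5, S_ud = 127.6, S_dd = 92.8
Terminal payoffs (S − K): max(32.45, 0) = 32.45, max(-15.4, 0) = 0, max(-50.2, 0) = 0
Node u (S = 159.5): V_u = e^(−0.07)·[0.9084·32.4500 + 0.0916·0.0000] = 27.4835
Node d (S = 116): V_d = e^(−0.07)·[0.9084·0.0000 + 0.0916·0.0000] = 0.0000
Node 0 (S = 145): V_0 = e^(−0.07)·[0.9084·27.4835 + 0.0916·0.0000] = 23.2772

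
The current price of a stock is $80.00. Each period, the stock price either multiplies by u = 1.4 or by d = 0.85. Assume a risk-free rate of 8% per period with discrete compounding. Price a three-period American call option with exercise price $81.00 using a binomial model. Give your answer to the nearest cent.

$20.71

Risk-neutral probability p = (1 + 0.08 − 0.85)/(1.4 − 0.85) = 0.2300/0.5500 = 0.4182
Terminal stock prices: S_uuu = 219.5, S_uud = 133.3, S_udd = 80.92, S_ddd = 49.13
Terminal payoffs (S − K): max(138.5, 0) = 138.5, max(52.28, 0) = 52.28, max(-0.08, 0) = 0, max(-31.87, 0) = 0
Node uu (S = 156.8): continuation = 1/1.08·[0.4182·138.5200 + 0.5818·52.2800] = 81.8000; exercise value = 75.8000 ≤ continuation, so V_uu = 81.8000
Node ud (S = 95.2): continuation = 1/1.08·[0.4182·52.2800 + 0.5818·0.0000] = 20.2431; exercise value = 14.2000 ≤ continuation, so V_ud = 20.2431
Node dd (S = 57.8): continuation = 1/1.08·[0.4182·0.0000 + 0.5818·0.0000] = 0.0000; exercise value = 0.0000 ≤ continuation, so V_dd = 0.0000
Node u (S = 112): continuation = 1/1.08·[0.4182·81.8000 + 0.5818·20.2431] = 42.5788; exercise value = 31.0000 ≤ continuation, so V_u = 42.5788
Node d (S = 68): continuation = 1/1.08·[0.4182·20.2431 + 0.5818·0.0000] = 7.8382; exercise value = 0.0000 ≤ continuation, so V_d = 7.8382
Node 0 (S = 80): continuation = 1/1.08·[0.4182·42.5788 + 0.5818·7.8382] = 20.7093; exercise value = 0.0000 ≤ continuation, so V_0 = 20.7093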